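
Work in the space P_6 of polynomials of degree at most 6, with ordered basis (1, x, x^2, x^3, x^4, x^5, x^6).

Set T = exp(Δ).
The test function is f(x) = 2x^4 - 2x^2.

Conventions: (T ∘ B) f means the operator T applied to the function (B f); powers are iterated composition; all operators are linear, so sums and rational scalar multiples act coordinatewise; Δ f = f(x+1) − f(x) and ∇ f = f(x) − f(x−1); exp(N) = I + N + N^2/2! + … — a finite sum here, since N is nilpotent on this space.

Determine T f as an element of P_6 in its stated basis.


g(x) = 2x^4 + 8x^3 + 22x^2 + 36x + 26

order-1 term: 8x^3 + 12x^2 + 4x
order-2 term: 12x^2 + 24x + 12
order-3 term: 8x + 12
order-4 term: 2
the series for exp(Δ) f terminates at order 4
exp(Δ) f = 2x^4 + 8x^3 + 22x^2 + 36x + 26


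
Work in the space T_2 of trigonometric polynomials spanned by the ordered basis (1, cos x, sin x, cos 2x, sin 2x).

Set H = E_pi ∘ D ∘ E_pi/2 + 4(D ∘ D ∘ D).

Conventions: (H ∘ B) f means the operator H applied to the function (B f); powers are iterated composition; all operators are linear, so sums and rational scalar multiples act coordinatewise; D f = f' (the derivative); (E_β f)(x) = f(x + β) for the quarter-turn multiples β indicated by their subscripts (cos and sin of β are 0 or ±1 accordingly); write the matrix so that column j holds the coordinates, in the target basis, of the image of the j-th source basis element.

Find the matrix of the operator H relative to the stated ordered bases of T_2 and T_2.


image of 1: 0
image of cos x: cos x + 4sin x
image of sin x: -4cos x + sin x
image of cos 2x: 34sin 2x
image of sin 2x: -34cos 2x
each image's coordinates form column j of the matrix

the matrix is [[0, 0, 0, 0, 0]; [0, 1, -4, 0, 0]; [0, 4, 1, 0, 0]; [0, 0, 0, 0, -34]; [0, 0, 0, 34, 0]] (rows listed top to bottom)


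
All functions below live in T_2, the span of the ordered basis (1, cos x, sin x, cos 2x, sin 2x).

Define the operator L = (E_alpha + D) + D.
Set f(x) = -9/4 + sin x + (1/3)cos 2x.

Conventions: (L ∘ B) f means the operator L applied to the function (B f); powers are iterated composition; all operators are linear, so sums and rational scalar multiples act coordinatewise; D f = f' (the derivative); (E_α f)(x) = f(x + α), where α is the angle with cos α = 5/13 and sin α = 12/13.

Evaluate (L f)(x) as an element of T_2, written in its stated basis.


the result is g(x) = -9/4 + (38/13)cos x + (5/13)sin x - (119/507)cos 2x - (796/507)sin 2x

E_alpha f = -9/4 + (12/13)cos x + (5/13)sin x - (119/507)cos 2x - (40/169)sin 2x
D f = cos x - (2/3)sin 2x
(E_alpha + D) f = -9/4 + (25/13)cos x + (5/13)sin x - (119/507)cos 2x - (458/507)sin 2x
D f = cos x - (2/3)sin 2x
((E_alpha + D) + D) f = -9/4 + (38/13)cos x + (5/13)sin x - (119/507)cos 2x - (796/507)sin 2x


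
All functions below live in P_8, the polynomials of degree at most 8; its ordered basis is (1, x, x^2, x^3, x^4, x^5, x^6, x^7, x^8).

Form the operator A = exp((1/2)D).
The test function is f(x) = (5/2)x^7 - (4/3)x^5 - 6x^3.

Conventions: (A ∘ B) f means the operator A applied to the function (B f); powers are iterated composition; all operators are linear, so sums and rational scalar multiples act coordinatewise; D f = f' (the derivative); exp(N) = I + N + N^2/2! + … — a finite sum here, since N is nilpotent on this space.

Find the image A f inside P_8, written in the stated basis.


order-1 term: (35/4)x^6 - (10/3)x^4 - 9x^2
order-2 term: (105/8)x^5 - (10/3)x^3 - (9/2)x
order-3 term: (175/16)x^4 - (5/3)x^2 - 3/4
order-4 term: (175/32)x^3 - (5/12)x
order-5 term: (105/64)x^2 - 1/24
order-6 term: (35/128)x
order-7 term: 5/256
the series for exp((1/2)D) f terminates at order 7
exp((1/2)D) f = (5/2)x^7 + (35/4)x^6 + (283/24)x^5 + (365/48)x^4 - (371/96)x^3 - (1733/192)x^2 - (1783/384)x - 593/768

g(x) = (5/2)x^7 + (35/4)x^6 + (283/24)x^5 + (365/48)x^4 - (371/96)x^3 - (1733/192)x^2 - (1783/384)x - 593/768


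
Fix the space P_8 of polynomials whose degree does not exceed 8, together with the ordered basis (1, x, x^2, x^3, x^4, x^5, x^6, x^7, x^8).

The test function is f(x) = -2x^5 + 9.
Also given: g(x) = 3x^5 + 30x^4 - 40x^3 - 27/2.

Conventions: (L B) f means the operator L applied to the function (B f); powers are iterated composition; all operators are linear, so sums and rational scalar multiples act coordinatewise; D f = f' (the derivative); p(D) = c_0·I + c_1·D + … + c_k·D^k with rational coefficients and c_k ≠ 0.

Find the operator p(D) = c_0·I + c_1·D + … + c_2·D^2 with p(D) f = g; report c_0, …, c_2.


D^0 f = -2x^5 + 9
D^1 f = -10x^4
D^2 f = -40x^3
matching coefficients of g against c_0 f + c_1 Df + … from the top degree down determines the c_i
solution: c_0 = -3/2, c_1 = -3, c_2 = 1

c_0 = -3/2, c_1 = -3, c_2 = 1


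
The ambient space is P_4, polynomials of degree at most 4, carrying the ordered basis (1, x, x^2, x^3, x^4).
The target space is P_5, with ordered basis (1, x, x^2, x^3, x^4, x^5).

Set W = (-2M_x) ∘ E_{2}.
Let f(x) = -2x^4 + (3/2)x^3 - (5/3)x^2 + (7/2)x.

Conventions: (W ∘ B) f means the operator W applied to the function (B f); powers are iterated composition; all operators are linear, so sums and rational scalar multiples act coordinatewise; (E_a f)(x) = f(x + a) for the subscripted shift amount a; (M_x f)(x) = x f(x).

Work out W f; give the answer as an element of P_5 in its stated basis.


E_{2} f = -2x^4 - (29/2)x^3 - (122/3)x^2 - (295/6)x - 59/3
M_x E_{2} f = -2x^5 - (29/2)x^4 - (122/3)x^3 - (295/6)x^2 - (59/3)x
(-2M_x) E_{2} f = 4x^5 + 29x^4 + (244/3)x^3 + (295/3)x^2 + (118/3)x

g(x) = 4x^5 + 29x^4 + (244/3)x^3 + (295/3)x^2 + (118/3)x


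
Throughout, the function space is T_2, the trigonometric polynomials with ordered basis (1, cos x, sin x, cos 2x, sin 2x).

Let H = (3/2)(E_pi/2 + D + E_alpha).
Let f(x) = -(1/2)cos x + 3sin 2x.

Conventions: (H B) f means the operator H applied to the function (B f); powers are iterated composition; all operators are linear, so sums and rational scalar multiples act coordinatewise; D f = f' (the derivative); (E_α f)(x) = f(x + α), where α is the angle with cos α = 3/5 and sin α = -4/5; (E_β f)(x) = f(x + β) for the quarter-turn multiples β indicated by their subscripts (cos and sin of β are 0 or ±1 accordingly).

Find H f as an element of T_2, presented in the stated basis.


the result is g(x) = -(9/20)cos x + (9/10)sin x + (117/25)cos 2x - (144/25)sin 2x

E_pi/2 f = (1/2)sin x - 3sin 2x
D f = (1/2)sin x + 6cos 2x
E_alpha f = -(3/10)cos x - (2/5)sin x - (72/25)cos 2x - (21/25)sin 2x
(E_pi/2 + D + E_alpha) f = -(3/10)cos x + (3/5)sin x + (78/25)cos 2x - (96/25)sin 2x
((3/2)(E_pi/2 + D + E_alpha)) f = -(9/20)cos x + (9/10)sin x + (117/25)cos 2x - (144/25)sin 2x


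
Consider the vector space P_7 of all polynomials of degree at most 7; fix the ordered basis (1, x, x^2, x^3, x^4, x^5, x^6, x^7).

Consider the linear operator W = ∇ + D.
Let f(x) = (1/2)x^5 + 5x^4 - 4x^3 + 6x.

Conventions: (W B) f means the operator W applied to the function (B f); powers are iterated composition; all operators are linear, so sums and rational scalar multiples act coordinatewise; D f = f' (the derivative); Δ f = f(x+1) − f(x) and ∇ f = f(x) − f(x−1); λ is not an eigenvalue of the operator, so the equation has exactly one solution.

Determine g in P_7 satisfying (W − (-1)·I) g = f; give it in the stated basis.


g(x) = (1/2)x^5 + x^3 - 11x^2 + (111/2)x - 247/2

write g with unknown coordinates in the stated basis and equate coefficients in (W − (-1)·I) g = f
solving from the highest basis element down gives g = (1/2)x^5 + x^3 - 11x^2 + (111/2)x - 247/2
check: W g = 5x^4 - 5x^3 + 11x^2 - (99/2)x + 247/2
so W g − (-1)·g = (1/2)x^5 + 5x^4 - 4x^3 + 6x = f ✓


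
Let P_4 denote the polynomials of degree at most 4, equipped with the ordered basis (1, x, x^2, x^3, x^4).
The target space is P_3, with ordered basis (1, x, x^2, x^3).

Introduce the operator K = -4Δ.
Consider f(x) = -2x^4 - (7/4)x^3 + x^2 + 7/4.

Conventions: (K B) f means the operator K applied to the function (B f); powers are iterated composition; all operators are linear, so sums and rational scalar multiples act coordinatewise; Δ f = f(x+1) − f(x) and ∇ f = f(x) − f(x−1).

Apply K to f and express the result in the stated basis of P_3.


the result is g(x) = 32x^3 + 69x^2 + 45x + 11

Δ f = -8x^3 - (69/4)x^2 - (45/4)x - 11/4
(-4Δ) f = 32x^3 + 69x^2 + 45x + 11


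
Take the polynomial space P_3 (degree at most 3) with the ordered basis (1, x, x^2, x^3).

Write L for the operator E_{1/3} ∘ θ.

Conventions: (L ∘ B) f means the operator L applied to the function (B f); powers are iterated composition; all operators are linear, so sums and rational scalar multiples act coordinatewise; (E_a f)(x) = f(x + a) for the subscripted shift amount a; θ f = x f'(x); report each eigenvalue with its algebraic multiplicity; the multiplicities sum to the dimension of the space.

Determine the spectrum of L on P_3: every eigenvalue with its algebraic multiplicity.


λ = 0 (multiplicity 1), λ = 1 (multiplicity 1), λ = 2 (multiplicity 1), λ = 3 (multiplicity 1)

image of 1: 0
image of x: x + 1/3
image of x^2: 2x^2 + (4/3)x + 2/9
image of x^3: 3x^3 + 3x^2 + x + 1/9
the matrix is upper triangular; its diagonal is (0, 1, 2, 3)
for a triangular matrix the eigenvalues are the diagonal entries, with algebraic multiplicity their repetition count


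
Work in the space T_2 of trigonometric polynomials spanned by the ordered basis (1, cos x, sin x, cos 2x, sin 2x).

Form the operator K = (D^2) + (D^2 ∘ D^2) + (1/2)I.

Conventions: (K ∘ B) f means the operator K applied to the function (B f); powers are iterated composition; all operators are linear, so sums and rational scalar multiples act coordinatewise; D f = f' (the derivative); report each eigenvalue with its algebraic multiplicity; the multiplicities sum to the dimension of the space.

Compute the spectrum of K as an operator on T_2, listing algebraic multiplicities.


image of 1: 1/2
image of cos x: (1/2)cos x
image of sin x: (1/2)sin x
image of cos 2x: (25/2)cos 2x
image of sin 2x: (25/2)sin 2x
the matrix is diagonal; its diagonal is (1/2, 1/2, 1/2, 25/2, 25/2)
for a triangular matrix the eigenvalues are the diagonal entries, with algebraic multiplicity their repetition count

λ = 1/2 (multiplicity 3), λ = 25/2 (multiplicity 2)


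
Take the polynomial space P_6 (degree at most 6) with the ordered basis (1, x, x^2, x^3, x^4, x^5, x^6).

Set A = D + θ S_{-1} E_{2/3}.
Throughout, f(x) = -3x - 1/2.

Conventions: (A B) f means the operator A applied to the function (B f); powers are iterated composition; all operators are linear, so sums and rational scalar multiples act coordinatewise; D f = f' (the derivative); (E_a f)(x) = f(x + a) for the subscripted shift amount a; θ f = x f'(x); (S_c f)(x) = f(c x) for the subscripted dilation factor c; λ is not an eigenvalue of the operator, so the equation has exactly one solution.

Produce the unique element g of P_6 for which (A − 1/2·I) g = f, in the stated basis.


the image equals g(x) = 2x + 5

write g with unknown coordinates in the stated basis and equate coefficients in (A − 1/2·I) g = f
solving from the highest basis element down gives g = 2x + 5
check: A g = -2x + 2
so A g − 1/2·g = -3x - 1/2 = f ✓


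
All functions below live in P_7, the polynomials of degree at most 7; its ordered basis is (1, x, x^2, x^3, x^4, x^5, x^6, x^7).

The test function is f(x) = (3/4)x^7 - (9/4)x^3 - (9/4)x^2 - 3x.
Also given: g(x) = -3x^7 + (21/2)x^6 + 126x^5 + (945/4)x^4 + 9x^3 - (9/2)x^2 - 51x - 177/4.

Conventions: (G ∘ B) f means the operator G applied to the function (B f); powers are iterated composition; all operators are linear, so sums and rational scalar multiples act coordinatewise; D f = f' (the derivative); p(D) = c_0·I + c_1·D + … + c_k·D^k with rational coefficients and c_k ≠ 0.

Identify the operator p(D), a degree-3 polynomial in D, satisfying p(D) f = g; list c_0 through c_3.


D^0 f = (3/4)x^7 - (9/4)x^3 - (9/4)x^2 - 3x
D^1 f = (21/4)x^6 - (27/4)x^2 - (9/2)x - 3
D^2 f = (63/2)x^5 - (27/2)x - 9/2
D^3 f = (315/2)x^4 - 27/2
matching coefficients of g against c_0 f + c_1 Df + … from the top degree down determines the c_i
solution: c_0 = -4, c_1 = 2, c_2 = 4, c_3 = 3/2

c_0 = -4, c_1 = 2, c_2 = 4, c_3 = 3/2


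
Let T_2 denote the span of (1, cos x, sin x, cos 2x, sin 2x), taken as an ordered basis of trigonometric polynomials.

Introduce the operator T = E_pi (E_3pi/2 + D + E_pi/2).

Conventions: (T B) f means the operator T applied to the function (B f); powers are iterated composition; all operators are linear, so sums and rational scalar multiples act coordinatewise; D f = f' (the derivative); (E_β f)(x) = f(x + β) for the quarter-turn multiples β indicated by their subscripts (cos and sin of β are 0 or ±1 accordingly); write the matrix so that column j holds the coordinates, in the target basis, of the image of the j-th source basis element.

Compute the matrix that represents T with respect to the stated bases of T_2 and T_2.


the matrix is [[2, 0, 0, 0, 0]; [0, 0, -1, 0, 0]; [0, 1, 0, 0, 0]; [0, 0, 0, -2, 2]; [0, 0, 0, -2, -2]] (rows listed top to bottom)

image of 1: 2
image of cos x: sin x
image of sin x: -cos x
image of cos 2x: -2cos 2x - 2sin 2x
image of sin 2x: 2cos 2x - 2sin 2x
each image's coordinates form column j of the matrix


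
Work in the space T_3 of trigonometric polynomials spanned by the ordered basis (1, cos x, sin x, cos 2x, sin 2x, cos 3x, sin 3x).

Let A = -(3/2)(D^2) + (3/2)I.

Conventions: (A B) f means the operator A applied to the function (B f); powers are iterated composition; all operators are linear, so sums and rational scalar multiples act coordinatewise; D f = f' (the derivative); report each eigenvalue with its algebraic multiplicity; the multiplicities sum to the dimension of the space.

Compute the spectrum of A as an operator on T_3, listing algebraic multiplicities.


image of 1: 3/2
image of cos x: 3cos x
image of sin x: 3sin x
image of cos 2x: (15/2)cos 2x
image of sin 2x: (15/2)sin 2x
image of cos 3x: 15cos 3x
image of sin 3x: 15sin 3x
the matrix is diagonal; its diagonal is (3/2, 3, 3, 15/2, 15/2, 15, 15)
for a triangular matrix the eigenvalues are the diagonal entries, with algebraic multiplicity their repetition count

λ = 3/2 (multiplicity 1), λ = 3 (multiplicity 2), λ = 15/2 (multiplicity 2), λ = 15 (multiplicity 2)


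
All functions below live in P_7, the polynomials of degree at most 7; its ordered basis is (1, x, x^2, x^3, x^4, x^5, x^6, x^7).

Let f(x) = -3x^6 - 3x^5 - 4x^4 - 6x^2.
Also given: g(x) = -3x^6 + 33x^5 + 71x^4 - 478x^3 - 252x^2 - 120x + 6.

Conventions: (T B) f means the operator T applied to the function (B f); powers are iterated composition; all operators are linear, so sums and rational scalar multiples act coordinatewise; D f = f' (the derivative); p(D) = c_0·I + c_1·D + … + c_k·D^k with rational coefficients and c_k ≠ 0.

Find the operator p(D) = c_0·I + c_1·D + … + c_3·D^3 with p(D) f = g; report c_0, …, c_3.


D^0 f = -3x^6 - 3x^5 - 4x^4 - 6x^2
D^1 f = -18x^5 - 15x^4 - 16x^3 - 12x
D^2 f = -90x^4 - 60x^3 - 48x^2 - 12
D^3 f = -360x^3 - 180x^2 - 96x
matching coefficients of g against c_0 f + c_1 Df + … from the top degree down determines the c_i
solution: c_0 = 1, c_1 = -2, c_2 = -1/2, c_3 = 3/2

c_0 = 1, c_1 = -2, c_2 = -1/2, c_3 = 3/2


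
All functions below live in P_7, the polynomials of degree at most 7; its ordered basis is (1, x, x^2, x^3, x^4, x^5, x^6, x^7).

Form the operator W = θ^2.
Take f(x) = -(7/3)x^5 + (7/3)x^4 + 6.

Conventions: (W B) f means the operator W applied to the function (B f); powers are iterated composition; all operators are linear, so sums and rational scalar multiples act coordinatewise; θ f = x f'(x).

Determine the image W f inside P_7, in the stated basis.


θ f = -(35/3)x^5 + (28/3)x^4
θ θ f = -(175/3)x^5 + (112/3)x^4

the image equals g(x) = -(175/3)x^5 + (112/3)x^4


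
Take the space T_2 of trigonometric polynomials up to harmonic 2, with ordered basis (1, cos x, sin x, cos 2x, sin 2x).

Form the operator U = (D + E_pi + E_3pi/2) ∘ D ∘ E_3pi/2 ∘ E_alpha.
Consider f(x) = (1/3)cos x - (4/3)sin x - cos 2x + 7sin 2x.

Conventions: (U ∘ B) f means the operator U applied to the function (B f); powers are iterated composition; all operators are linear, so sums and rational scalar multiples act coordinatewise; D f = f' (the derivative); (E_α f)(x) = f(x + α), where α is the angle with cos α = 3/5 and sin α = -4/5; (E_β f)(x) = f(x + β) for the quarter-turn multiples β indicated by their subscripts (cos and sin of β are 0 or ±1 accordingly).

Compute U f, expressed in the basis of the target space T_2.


E_alpha f = (19/15)cos x - (8/15)sin x - (161/25)cos 2x - (73/25)sin 2x
E_3pi/2 E_alpha f = (8/15)cos x + (19/15)sin x + (161/25)cos 2x + (73/25)sin 2x
D (E_3pi/2 ∘ E_alpha) f = (19/15)cos x - (8/15)sin x + (146/25)cos 2x - (322/25)sin 2x
D D (E_3pi/2 ∘ E_alpha) f = -(8/15)cos x - (19/15)sin x - (644/25)cos 2x - (292/25)sin 2x
E_pi D (E_3pi/2 ∘ E_alpha) f = -(19/15)cos x + (8/15)sin x + (146/25)cos 2x - (322/25)sin 2x
E_3pi/2 D (E_3pi/2 ∘ E_alpha) f = (8/15)cos x + (19/15)sin x - (146/25)cos 2x + (322/25)sin 2x
(D + E_pi + E_3pi/2) D (E_3pi/2 ∘ E_alpha) f = -(19/15)cos x + (8/15)sin x - (644/25)cos 2x - (292/25)sin 2x

g(x) = -(19/15)cos x + (8/15)sin x - (644/25)cos 2x - (292/25)sin 2x


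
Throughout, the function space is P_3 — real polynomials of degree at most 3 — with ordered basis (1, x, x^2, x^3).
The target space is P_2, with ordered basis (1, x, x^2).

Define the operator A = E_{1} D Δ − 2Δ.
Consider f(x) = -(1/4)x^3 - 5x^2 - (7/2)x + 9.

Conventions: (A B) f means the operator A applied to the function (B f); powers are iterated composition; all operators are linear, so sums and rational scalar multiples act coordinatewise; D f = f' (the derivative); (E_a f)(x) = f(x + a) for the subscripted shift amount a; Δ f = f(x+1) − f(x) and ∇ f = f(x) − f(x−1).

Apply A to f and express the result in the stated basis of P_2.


Δ f = -(3/4)x^2 - (43/4)x - 35/4
D Δ f = -(3/2)x - 43/4
E_{1} D Δ f = -(3/2)x - 49/4
Δ f = -(3/4)x^2 - (43/4)x - 35/4
(-2Δ) f = (3/2)x^2 + (43/2)x + 35/2
(E_{1} D Δ − 2Δ) f = (3/2)x^2 + 20x + 21/4

the image equals g(x) = (3/2)x^2 + 20x + 21/4


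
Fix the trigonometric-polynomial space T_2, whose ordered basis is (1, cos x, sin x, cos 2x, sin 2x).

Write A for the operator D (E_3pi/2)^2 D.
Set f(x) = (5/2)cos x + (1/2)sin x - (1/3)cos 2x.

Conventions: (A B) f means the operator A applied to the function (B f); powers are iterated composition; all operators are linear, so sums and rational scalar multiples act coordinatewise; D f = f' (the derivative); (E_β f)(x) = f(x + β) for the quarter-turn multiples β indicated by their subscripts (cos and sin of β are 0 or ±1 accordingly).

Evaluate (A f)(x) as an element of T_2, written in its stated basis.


D f = (1/2)cos x - (5/2)sin x + (2/3)sin 2x
E_3pi/2 D f = (5/2)cos x + (1/2)sin x - (2/3)sin 2x
E_3pi/2 E_3pi/2 D f = -(1/2)cos x + (5/2)sin x + (2/3)sin 2x
D ((E_3pi/2)^2 D) f = (5/2)cos x + (1/2)sin x + (4/3)cos 2x

the image equals g(x) = (5/2)cos x + (1/2)sin x + (4/3)cos 2x


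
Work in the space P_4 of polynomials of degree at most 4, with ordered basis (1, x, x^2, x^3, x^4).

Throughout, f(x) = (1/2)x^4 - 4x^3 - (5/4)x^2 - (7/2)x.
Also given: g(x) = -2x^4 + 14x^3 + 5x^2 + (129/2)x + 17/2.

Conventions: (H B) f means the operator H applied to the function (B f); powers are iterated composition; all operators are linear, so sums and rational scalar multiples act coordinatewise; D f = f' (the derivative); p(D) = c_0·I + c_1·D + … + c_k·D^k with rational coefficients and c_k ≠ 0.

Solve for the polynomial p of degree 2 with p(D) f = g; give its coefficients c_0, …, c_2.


p(D) = -4·I − D − 2·D^2, i.e. c_0 = -4, c_1 = -1, c_2 = -2

D^0 f = (1/2)x^4 - 4x^3 - (5/4)x^2 - (7/2)x
D^1 f = 2x^3 - 12x^2 - (5/2)x - 7/2
D^2 f = 6x^2 - 24x - 5/2
matching coefficients of g against c_0 f + c_1 Df + … from the top degree down determines the c_i
solution: c_0 = -4, c_1 = -1, c_2 = -2


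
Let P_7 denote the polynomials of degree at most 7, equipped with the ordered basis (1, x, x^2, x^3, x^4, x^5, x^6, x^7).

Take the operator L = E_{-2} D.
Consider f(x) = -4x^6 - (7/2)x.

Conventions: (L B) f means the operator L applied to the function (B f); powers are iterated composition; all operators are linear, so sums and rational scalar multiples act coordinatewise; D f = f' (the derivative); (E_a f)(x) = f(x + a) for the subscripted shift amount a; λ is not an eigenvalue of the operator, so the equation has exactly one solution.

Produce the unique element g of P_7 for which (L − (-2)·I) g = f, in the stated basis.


the image equals g(x) = -2x^6 + 6x^5 - 75x^4 + 510x^3 - 2505x^2 + (33293/4)x - 110909/8

write g with unknown coordinates in the stated basis and equate coefficients in (L − (-2)·I) g = f
solving from the highest basis element down gives g = -2x^6 + 6x^5 - 75x^4 + 510x^3 - 2505x^2 + (33293/4)x - 110909/8
check: L g = -12x^5 + 150x^4 - 1020x^3 + 5010x^2 - 16650x + 110909/4
so L g − (-2)·g = -4x^6 - (7/2)x = f ✓


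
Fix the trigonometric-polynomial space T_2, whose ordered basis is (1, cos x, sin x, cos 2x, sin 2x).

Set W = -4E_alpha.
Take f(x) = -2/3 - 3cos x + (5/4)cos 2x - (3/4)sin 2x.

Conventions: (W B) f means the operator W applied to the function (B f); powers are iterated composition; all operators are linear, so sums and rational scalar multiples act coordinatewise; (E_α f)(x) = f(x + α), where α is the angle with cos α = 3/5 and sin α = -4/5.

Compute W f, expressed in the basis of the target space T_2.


E_alpha f = -2/3 - (9/5)cos x - (12/5)sin x + (37/100)cos 2x + (141/100)sin 2x
(-4E_alpha) f = 8/3 + (36/5)cos x + (48/5)sin x - (37/25)cos 2x - (141/25)sin 2x

the result is g(x) = 8/3 + (36/5)cos x + (48/5)sin x - (37/25)cos 2x - (141/25)sin 2x


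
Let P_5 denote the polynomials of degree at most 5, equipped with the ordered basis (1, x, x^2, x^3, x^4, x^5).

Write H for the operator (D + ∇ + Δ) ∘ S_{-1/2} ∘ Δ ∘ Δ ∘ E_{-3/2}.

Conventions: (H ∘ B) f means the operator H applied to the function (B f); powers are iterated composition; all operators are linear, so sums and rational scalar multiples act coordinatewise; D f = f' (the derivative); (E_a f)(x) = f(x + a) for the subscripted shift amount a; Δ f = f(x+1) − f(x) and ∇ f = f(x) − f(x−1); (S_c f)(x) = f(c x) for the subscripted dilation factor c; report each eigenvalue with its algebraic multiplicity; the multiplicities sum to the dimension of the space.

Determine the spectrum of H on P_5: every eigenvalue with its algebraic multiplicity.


image of 1: 0
image of x: 0
image of x^2: 0
image of x^3: -9
image of x^4: 18x + 18
image of x^5: -(45/2)x^2 - 45x - 85/2
the matrix is upper triangular; its diagonal is (0, 0, 0, 0, 0, 0)
for a triangular matrix the eigenvalues are the diagonal entries, with algebraic multiplicity their repetition count

λ = 0 (multiplicity 6)


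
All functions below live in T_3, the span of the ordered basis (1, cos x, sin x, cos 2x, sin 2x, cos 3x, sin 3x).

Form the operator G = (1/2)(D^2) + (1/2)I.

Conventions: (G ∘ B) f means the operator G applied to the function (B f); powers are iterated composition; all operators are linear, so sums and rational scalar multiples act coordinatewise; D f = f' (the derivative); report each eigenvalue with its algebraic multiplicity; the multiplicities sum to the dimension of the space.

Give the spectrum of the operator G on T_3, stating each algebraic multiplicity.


λ = -4 (multiplicity 2), λ = -3/2 (multiplicity 2), λ = 0 (multiplicity 2), λ = 1/2 (multiplicity 1)

image of 1: 1/2
image of cos x: 0
image of sin x: 0
image of cos 2x: -(3/2)cos 2x
image of sin 2x: -(3/2)sin 2x
image of cos 3x: -4cos 3x
image of sin 3x: -4sin 3x
the matrix is diagonal; its diagonal is (1/2, 0, 0, -3/2, -3/2, -4, -4)
for a triangular matrix the eigenvalues are the diagonal entries, with algebraic multiplicity their repetition count


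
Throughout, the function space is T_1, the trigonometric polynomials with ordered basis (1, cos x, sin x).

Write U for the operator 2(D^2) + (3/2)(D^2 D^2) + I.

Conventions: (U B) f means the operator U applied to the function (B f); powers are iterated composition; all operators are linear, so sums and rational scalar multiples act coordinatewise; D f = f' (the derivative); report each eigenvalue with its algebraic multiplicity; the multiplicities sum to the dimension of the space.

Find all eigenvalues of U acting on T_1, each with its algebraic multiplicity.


image of 1: 1
image of cos x: (1/2)cos x
image of sin x: (1/2)sin x
the matrix is diagonal; its diagonal is (1, 1/2, 1/2)
for a triangular matrix the eigenvalues are the diagonal entries, with algebraic multiplicity their repetition count

λ = 1/2 (multiplicity 2), λ = 1 (multiplicity 1)


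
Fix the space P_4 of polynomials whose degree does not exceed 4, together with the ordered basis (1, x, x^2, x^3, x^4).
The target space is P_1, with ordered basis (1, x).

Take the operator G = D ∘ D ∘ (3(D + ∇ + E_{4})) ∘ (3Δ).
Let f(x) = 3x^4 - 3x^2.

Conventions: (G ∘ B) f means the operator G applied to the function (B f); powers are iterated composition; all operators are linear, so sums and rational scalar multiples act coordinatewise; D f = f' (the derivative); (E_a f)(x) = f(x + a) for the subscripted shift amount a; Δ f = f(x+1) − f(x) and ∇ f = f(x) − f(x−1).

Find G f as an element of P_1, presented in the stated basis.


Δ f = 12x^3 + 18x^2 + 6x
(3Δ) f = 36x^3 + 54x^2 + 18x
D (3Δ) f = 108x^2 + 108x + 18
∇ (3Δ) f = 108x^2
E_{4} (3Δ) f = 36x^3 + 486x^2 + 2178x + 3240
(D + ∇ + E_{4}) (3Δ) f = 36x^3 + 702x^2 + 2286x + 3258
(3(D + ∇ + E_{4})) (3Δ) f = 108x^3 + 2106x^2 + 6858x + 9774
D (3(D + ∇ + E_{4})) (3Δ) f = 324x^2 + 4212x + 6858
D D (3(D + ∇ + E_{4})) (3Δ) f = 648x + 4212

the result is g(x) = 648x + 4212


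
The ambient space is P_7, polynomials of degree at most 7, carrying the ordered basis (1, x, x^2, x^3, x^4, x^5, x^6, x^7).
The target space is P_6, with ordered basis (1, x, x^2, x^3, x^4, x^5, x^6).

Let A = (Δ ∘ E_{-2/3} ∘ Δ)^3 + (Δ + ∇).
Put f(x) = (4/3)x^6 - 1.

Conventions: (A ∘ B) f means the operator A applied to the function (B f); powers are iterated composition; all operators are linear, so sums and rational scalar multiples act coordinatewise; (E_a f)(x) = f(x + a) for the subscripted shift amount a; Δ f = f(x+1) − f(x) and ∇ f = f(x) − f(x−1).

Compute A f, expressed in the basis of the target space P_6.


the image equals g(x) = 16x^5 + (160/3)x^3 + 16x + 960

Δ f = 8x^5 + 20x^4 + (80/3)x^3 + 20x^2 + 8x + 4/3
E_{-2/3} Δ f = 8x^5 - (20/3)x^4 + (80/9)x^3 - (100/27)x^2 + (88/81)x - 28/243
Δ E_{-2/3} Δ f = 40x^4 + (160/3)x^3 + (200/3)x^2 + (880/27)x + 616/81
Δ (Δ ∘ E_{-2/3} ∘ Δ) f = 160x^3 + 400x^2 + (1360/3)x + 5200/27
E_{-2/3} Δ (Δ ∘ E_{-2/3} ∘ Δ) f = 160x^3 + 80x^2 + (400/3)x + 560/27
Δ E_{-2/3} Δ (Δ ∘ E_{-2/3} ∘ Δ) f = 480x^2 + 640x + 1120/3
Δ (Δ ∘ E_{-2/3} ∘ Δ) (Δ ∘ E_{-2/3} ∘ Δ) f = 960x + 1120
E_{-2/3} Δ (Δ ∘ E_{-2/3} ∘ Δ) (Δ ∘ E_{-2/3} ∘ Δ) f = 960x + 480
Δ E_{-2/3} Δ (Δ ∘ E_{-2/3} ∘ Δ) (Δ ∘ E_{-2/3} ∘ Δ) f = 960
Δ f = 8x^5 + 20x^4 + (80/3)x^3 + 20x^2 + 8x + 4/3
∇ f = 8x^5 - 20x^4 + (80/3)x^3 - 20x^2 + 8x - 4/3
(Δ + ∇) f = 16x^5 + (160/3)x^3 + 16x
((Δ ∘ E_{-2/3} ∘ Δ)^3 + (Δ + ∇)) f = 16x^5 + (160/3)x^3 + 16x + 960


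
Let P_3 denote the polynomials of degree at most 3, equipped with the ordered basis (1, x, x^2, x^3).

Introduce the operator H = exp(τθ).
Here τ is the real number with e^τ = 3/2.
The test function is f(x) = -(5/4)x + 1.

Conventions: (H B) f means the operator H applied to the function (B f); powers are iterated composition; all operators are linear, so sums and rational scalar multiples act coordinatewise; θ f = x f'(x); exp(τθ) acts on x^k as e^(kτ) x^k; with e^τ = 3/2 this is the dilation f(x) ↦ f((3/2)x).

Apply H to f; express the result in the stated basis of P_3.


the result is g(x) = -(15/8)x + 1

exp(τθ) x^k = e^(kτ) x^k; with e^τ = 3/2 this sends x^k to (3/2)^k x^k
x ↦ 3/2 x
applying this coordinatewise to f: exp(τθ) f = -(15/8)x + 1


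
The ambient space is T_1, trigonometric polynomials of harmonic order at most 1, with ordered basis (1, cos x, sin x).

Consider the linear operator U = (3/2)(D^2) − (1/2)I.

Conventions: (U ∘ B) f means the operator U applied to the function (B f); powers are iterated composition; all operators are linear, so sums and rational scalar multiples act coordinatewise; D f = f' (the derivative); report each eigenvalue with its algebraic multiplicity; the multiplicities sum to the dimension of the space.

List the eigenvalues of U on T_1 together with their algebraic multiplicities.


λ = -2 (multiplicity 2), λ = -1/2 (multiplicity 1)

image of 1: -1/2
image of cos x: -2cos x
image of sin x: -2sin x
the matrix is diagonal; its diagonal is (-1/2, -2, -2)
for a triangular matrix the eigenvalues are the diagonal entries, with algebraic multiplicity their repetition count


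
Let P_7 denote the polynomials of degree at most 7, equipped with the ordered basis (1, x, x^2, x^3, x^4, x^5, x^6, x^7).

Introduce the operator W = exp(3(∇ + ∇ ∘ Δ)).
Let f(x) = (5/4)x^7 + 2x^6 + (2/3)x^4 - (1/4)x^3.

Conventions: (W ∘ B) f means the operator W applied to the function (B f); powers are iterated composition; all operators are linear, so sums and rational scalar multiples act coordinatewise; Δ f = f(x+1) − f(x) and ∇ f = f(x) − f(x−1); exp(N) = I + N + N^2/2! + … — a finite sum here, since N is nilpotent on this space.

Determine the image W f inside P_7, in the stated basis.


g(x) = (5/4)x^7 + (113/4)x^6 + 351x^5 + (34253/12)x^4 + (31613/2)x^3 + (233193/4)x^2 + (522425/4)x + 271195/2

order-1 term: (105/4)x^6 + (459/4)x^5 + (885/4)x^4 + (1037/4)x^3 + (357/2)x^2 + 68x + 11
order-2 term: (945/4)x^5 + (5805/4)x^4 + (15345/4)x^3 + (21879/4)x^2 + (8253/2)x + 1302
order-3 term: (4725/4)x^4 + (16335/2)x^3 + (90315/4)x^2 + (58869/2)x + 15120
order-4 term: (14175/4)x^3 + (47385/2)x^2 + (223155/4)x + 92043/2
order-5 term: (25515/4)x^2 + (139239/4)x + 49815
order-6 term: (25515/4)x + 82377/4
order-7 term: 10935/4
the series for exp(3(∇ + ∇ ∘ Δ)) f terminates at order 7
exp(3(∇ + ∇ ∘ Δ)) f = (5/4)x^7 + (113/4)x^6 + 351x^5 + (34253/12)x^4 + (31613/2)x^3 + (233193/4)x^2 + (522425/4)x + 271195/2


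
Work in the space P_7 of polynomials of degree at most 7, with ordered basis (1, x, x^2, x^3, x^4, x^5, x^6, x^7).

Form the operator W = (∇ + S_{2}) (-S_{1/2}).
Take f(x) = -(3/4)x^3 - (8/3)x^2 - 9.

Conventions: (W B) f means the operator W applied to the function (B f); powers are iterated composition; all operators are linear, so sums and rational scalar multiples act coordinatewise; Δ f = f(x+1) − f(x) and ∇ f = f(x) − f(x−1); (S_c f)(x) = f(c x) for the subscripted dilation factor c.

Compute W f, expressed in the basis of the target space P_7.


the image equals g(x) = (3/4)x^3 + (283/96)x^2 + (101/96)x + 809/96

S_{1/2} f = -(3/32)x^3 - (2/3)x^2 - 9
(-S_{1/2}) f = (3/32)x^3 + (2/3)x^2 + 9
∇ (-S_{1/2}) f = (9/32)x^2 + (101/96)x - 55/96
S_{2} (-S_{1/2}) f = (3/4)x^3 + (8/3)x^2 + 9
(∇ + S_{2}) (-S_{1/2}) f = (3/4)x^3 + (283/96)x^2 + (101/96)x + 809/96


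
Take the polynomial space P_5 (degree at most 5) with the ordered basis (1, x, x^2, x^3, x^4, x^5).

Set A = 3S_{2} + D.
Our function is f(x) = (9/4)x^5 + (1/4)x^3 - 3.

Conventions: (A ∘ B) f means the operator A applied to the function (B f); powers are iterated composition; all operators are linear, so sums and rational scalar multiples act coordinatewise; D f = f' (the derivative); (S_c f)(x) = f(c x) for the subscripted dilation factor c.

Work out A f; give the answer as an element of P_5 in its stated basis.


g(x) = 216x^5 + (45/4)x^4 + 6x^3 + (3/4)x^2 - 9

S_{2} f = 72x^5 + 2x^3 - 3
(3S_{2}) f = 216x^5 + 6x^3 - 9
D f = (45/4)x^4 + (3/4)x^2
(3S_{2} + D) f = 216x^5 + (45/4)x^4 + 6x^3 + (3/4)x^2 - 9


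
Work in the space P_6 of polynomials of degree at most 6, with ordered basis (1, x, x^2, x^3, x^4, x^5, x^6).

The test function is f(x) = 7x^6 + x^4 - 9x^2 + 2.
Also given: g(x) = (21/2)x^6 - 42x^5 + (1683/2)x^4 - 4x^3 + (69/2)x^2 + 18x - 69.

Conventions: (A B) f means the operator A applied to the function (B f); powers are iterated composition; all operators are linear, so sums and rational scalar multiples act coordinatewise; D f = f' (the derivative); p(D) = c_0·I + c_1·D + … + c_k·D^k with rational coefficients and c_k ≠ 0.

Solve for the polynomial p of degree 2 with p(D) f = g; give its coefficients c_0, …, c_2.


p(D) = (3/2)·I − D + 4·D^2, i.e. c_0 = 3/2, c_1 = -1, c_2 = 4

D^0 f = 7x^6 + x^4 - 9x^2 + 2
D^1 f = 42x^5 + 4x^3 - 18x
D^2 f = 210x^4 + 12x^2 - 18
matching coefficients of g against c_0 f + c_1 Df + … from the top degree down determines the c_i
solution: c_0 = 3/2, c_1 = -1, c_2 = 4


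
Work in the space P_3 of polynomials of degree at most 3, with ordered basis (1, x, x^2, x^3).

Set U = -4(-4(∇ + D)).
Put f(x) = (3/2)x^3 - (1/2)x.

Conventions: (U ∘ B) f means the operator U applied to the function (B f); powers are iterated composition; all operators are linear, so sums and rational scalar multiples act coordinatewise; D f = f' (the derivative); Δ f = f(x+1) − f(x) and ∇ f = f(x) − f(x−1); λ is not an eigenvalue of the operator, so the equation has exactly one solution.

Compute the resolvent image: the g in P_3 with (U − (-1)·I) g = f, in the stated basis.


the image equals g(x) = (3/2)x^3 - 144x^2 + (18575/2)x - 299528

write g with unknown coordinates in the stated basis and equate coefficients in (U − (-1)·I) g = f
solving from the highest basis element down gives g = (3/2)x^3 - 144x^2 + (18575/2)x - 299528
check: U g = 144x^2 - 9288x + 299528
so U g − (-1)·g = (3/2)x^3 - (1/2)x = f ✓


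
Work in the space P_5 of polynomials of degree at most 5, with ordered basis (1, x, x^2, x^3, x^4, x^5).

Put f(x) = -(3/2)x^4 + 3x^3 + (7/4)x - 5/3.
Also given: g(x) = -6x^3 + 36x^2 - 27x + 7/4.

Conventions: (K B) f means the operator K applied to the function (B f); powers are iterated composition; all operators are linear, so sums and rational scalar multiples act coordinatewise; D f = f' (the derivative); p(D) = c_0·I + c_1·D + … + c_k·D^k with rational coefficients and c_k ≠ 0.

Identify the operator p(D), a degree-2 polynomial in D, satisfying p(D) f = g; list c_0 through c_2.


D^0 f = -(3/2)x^4 + 3x^3 + (7/4)x - 5/3
D^1 f = -6x^3 + 9x^2 + 7/4
D^2 f = -18x^2 + 18x
matching coefficients of g against c_0 f + c_1 Df + … from the top degree down determines the c_i
solution: c_0 = 0, c_1 = 1, c_2 = -3/2

p(D) = D − (3/2)·D^2, i.e. c_0 = 0, c_1 = 1, c_2 = -3/2


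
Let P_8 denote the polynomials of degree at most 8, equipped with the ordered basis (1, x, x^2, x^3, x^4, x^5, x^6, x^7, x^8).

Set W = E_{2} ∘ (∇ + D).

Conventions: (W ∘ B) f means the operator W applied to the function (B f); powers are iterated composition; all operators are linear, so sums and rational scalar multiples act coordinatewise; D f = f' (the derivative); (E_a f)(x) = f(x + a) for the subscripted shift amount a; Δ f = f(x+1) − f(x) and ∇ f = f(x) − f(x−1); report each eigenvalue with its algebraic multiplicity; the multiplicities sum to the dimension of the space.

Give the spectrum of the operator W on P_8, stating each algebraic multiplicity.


image of 1: 0
image of x: 2
image of x^2: 4x + 7
image of x^3: 6x^2 + 21x + 19
image of x^4: 8x^3 + 42x^2 + 76x + 47
image of x^5: 10x^4 + 70x^3 + 190x^2 + 235x + 111
image of x^6: 12x^5 + 105x^4 + 380x^3 + 705x^2 + 666x + 255
image of x^7: 14x^6 + 147x^5 + 665x^4 + 1645x^3 + 2331x^2 + 1785x + 575
image of x^8: 16x^7 + 196x^6 + 1064x^5 + 3290x^4 + 6216x^3 + 7140x^2 + 4600x + 1279
the matrix is upper triangular; its diagonal is (0, 0, 0, 0, 0, 0, 0, 0, 0)
for a triangular matrix the eigenvalues are the diagonal entries, with algebraic multiplicity their repetition count

λ = 0 (multiplicity 9)


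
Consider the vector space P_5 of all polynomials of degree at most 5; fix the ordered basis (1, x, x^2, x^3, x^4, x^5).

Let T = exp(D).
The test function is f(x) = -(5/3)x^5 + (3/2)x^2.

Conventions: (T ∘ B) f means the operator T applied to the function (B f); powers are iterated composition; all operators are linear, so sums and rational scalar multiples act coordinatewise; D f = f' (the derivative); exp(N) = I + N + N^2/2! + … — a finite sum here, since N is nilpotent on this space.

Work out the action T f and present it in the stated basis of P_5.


the result is g(x) = -(5/3)x^5 - (25/3)x^4 - (50/3)x^3 - (91/6)x^2 - (16/3)x - 1/6

order-1 term: -(25/3)x^4 + 3x
order-2 term: -(50/3)x^3 + 3/2
order-3 term: -(50/3)x^2
order-4 term: -(25/3)x
order-5 term: -5/3
the series for exp(D) f terminates at order 5
exp(D) f = -(5/3)x^5 - (25/3)x^4 - (50/3)x^3 - (91/6)x^2 - (16/3)x - 1/6


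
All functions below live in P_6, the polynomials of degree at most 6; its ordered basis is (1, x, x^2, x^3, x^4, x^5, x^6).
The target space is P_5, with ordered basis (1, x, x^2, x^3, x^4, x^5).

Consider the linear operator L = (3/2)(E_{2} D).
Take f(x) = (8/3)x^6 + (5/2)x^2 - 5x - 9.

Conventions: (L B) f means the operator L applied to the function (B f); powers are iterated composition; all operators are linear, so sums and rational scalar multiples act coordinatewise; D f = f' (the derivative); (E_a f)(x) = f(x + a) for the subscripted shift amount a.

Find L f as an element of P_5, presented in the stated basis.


D f = 16x^5 + 5x - 5
E_{2} D f = 16x^5 + 160x^4 + 640x^3 + 1280x^2 + 1285x + 517
((3/2)(E_{2} D)) f = 24x^5 + 240x^4 + 960x^3 + 1920x^2 + (3855/2)x + 1551/2

the result is g(x) = 24x^5 + 240x^4 + 960x^3 + 1920x^2 + (3855/2)x + 1551/2


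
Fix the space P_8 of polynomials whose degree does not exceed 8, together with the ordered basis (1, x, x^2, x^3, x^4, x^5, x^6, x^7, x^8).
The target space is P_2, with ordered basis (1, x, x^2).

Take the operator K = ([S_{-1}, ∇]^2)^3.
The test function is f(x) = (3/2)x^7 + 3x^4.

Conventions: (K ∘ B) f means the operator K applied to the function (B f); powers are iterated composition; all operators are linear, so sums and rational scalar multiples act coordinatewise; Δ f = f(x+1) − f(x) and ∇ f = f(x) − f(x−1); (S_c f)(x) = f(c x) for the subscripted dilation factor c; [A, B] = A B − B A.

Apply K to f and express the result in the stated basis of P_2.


∇ f = (21/2)x^6 - (63/2)x^5 + (105/2)x^4 - (81/2)x^3 + (27/2)x^2 + (3/2)x - 3/2
S_{-1} ∇ f = (21/2)x^6 + (63/2)x^5 + (105/2)x^4 + (81/2)x^3 + (27/2)x^2 - (3/2)x - 3/2
S_{-1} f = -(3/2)x^7 + 3x^4
∇ S_{-1} f = -(21/2)x^6 + (63/2)x^5 - (105/2)x^4 + (129/2)x^3 - (99/2)x^2 + (45/2)x - 9/2
[S_{-1}, ∇] f = 21x^6 + 105x^4 - 24x^3 + 63x^2 - 24x + 3
∇ [S_{-1}, ∇] f = 126x^5 - 315x^4 + 840x^3 - 1017x^2 + 744x - 237
S_{-1} ∇ [S_{-1}, ∇] f = -126x^5 - 315x^4 - 840x^3 - 1017x^2 - 744x - 237
S_{-1} [S_{-1}, ∇] f = 21x^6 + 105x^4 + 24x^3 + 63x^2 + 24x + 3
∇ S_{-1} [S_{-1}, ∇] f = 126x^5 - 315x^4 + 840x^3 - 873x^2 + 600x - 141
[S_{-1}, ∇] [S_{-1}, ∇] f = -252x^5 - 1680x^3 - 144x^2 - 1344x - 96
∇ [S_{-1}, ∇]^2 f = -1260x^4 + 2520x^3 - 7560x^2 + 6012x - 3132
S_{-1} ∇ [S_{-1}, ∇]^2 f = -1260x^4 - 2520x^3 - 7560x^2 - 6012x - 3132
S_{-1} [S_{-1}, ∇]^2 f = 252x^5 + 1680x^3 - 144x^2 + 1344x - 96
∇ S_{-1} [S_{-1}, ∇]^2 f = 1260x^4 - 2520x^3 + 7560x^2 - 6588x + 3420
[S_{-1}, ∇] [S_{-1}, ∇]^2 f = -2520x^4 - 15120x^2 + 576x - 6552
∇ [S_{-1}, ∇] [S_{-1}, ∇]^2 f = -10080x^3 + 15120x^2 - 40320x + 18216
S_{-1} ∇ [S_{-1}, ∇] [S_{-1}, ∇]^2 f = 10080x^3 + 15120x^2 + 40320x + 18216
S_{-1} [S_{-1}, ∇] [S_{-1}, ∇]^2 f = -2520x^4 - 15120x^2 - 576x - 6552
∇ S_{-1} [S_{-1}, ∇] [S_{-1}, ∇]^2 f = -10080x^3 + 15120x^2 - 40320x + 17064
[S_{-1}, ∇] [S_{-1}, ∇] [S_{-1}, ∇]^2 f = 20160x^3 + 80640x + 1152
∇ [S_{-1}, ∇]^2 [S_{-1}, ∇]^2 f = 60480x^2 - 60480x + 100800
S_{-1} ∇ [S_{-1}, ∇]^2 [S_{-1}, ∇]^2 f = 60480x^2 + 60480x + 100800
S_{-1} [S_{-1}, ∇]^2 [S_{-1}, ∇]^2 f = -20160x^3 - 80640x + 1152
∇ S_{-1} [S_{-1}, ∇]^2 [S_{-1}, ∇]^2 f = -60480x^2 + 60480x - 100800
[S_{-1}, ∇] [S_{-1}, ∇]^2 [S_{-1}, ∇]^2 f = 120960x^2 + 201600
∇ [S_{-1}, ∇] [S_{-1}, ∇]^2 [S_{-1}, ∇]^2 f = 241920x - 120960
S_{-1} ∇ [S_{-1}, ∇] [S_{-1}, ∇]^2 [S_{-1}, ∇]^2 f = -241920x - 120960
S_{-1} [S_{-1}, ∇] [S_{-1}, ∇]^2 [S_{-1}, ∇]^2 f = 120960x^2 + 201600
∇ S_{-1} [S_{-1}, ∇] [S_{-1}, ∇]^2 [S_{-1}, ∇]^2 f = 241920x - 120960
[S_{-1}, ∇] [S_{-1}, ∇] [S_{-1}, ∇]^2 [S_{-1}, ∇]^2 f = -483840x

the image equals g(x) = -483840x
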